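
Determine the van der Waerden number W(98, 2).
W(98, 2) = 98 + 1 = 99

A 2-term AP is any pair of integers, so a monochromatic 2-AP exists iff some colour is used at least twice. With 98 colours, the colouring i ↦ i on {1, ..., 98} uses each colour once, avoiding any monochromatic pair, so W(98, 2) > 98. For {1, ..., 99}, pigeonhole forces two integers of the same colour, which form a monochromatic 2-AP. Hence W(98, 2) = 99.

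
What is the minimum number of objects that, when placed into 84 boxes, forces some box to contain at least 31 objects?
n = (31 − 1)·84 + 1 = 2521

By the generalised pigeonhole principle, to guarantee some box contains ≥ r objects we need more than (r − 1) · k objects total. Threshold: n = (r − 1) · k + 1. With r = 31 and k = 84: n = 30 · 84 + 1 = 2520 + 1 = 2521. For n = 2520 = 30 · 84, we can put exactly 30 objects in every box, avoiding 31 in any single one — so 2521 is tight.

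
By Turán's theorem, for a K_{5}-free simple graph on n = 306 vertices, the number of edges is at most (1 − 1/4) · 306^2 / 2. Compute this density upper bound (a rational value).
Turán density bound = (3/4) · 306^2/2 = 70227/2 ≈ 35113.5

Turán's theorem: ex(n, K_{r+1}) is achieved by the complete r-partite Turán graph T(n, r) with parts as balanced as possible, and is at most (1 − 1/r) · n^2/2. For r = 4, n = 306: the density bound is (3/4) · 93636/2 = 70227/2 ≈ 35113.5. The integer-valued extremum is e(T(306, 4)) = 35113, which is strictly less than the density bound 70227/2 since 4 ∤ 306 (the parts of T(306, 4) cannot all be equal).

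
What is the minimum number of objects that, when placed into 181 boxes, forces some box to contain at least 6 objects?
n = (6 − 1)·181 + 1 = 906

By the generalised pigeonhole principle, to guarantee some box contains ≥ r objects we need more than (r − 1) · k objects total. Threshold: n = (r − 1) · k + 1. With r = 6 and k = 181: n = 5 · 181 + 1 = 905 + 1 = 906. For n = 905 = 5 · 181, we can put exactly 5 objects in every box, avoiding 6 in any single one — so 906 is tight.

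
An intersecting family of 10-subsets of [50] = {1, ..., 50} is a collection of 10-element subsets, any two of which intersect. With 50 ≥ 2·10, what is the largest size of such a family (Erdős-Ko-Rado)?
max |F| = C(49, 9) = 2054455634

The Erdős-Ko-Rado theorem states: for n ≥ 2k, an intersecting family of k-subsets of an n-element set has size at most C(n − 1, k − 1), with equality for 'star' families {A ⊆ [n] : |A| = k, i ∈ A} (fix an element i). For n = 50, k = 10: C(49, 9) = 2054455634.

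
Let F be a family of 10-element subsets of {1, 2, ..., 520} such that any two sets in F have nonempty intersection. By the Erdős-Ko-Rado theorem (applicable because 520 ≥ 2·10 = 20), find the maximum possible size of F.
max |F| = C(519, 9) = 7021871921487073728

The Erdős-Ko-Rado theorem states: for n ≥ 2k, an intersecting family of k-subsets of an n-element set has size at most C(n − 1, k − 1), with equality for 'star' families {A ⊆ [n] : |A| = k, i ∈ A} (fix an element i). For n = 520, k = 10: C(519, 9) = 7021871921487073728.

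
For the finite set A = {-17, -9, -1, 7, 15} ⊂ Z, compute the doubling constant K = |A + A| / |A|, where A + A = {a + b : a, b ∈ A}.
K = |A + A| / |A| = 9/5

Enumerate A + A = {a + b : a, b ∈ A}. With |A| = 5, there are |A|^2 = 25 ordered sum pairs; collecting distinct values, A + A = {-34, -26, -18, -10, -2, 6, 14, 22, 30}, so |A + A| = 9. Thus K = 9/5. Here |A + A| = 2|A| − 1 = 9, the minimum possible — so K = 9/5 is minimal, which holds iff A is an arithmetic progression.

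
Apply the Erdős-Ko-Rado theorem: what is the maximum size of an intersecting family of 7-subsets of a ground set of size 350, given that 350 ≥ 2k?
max |F| = C(349, 6) = 2403561758956

Erdős-Ko-Rado (1961): when n ≥ 2k, max |F| = C(n−1, k−1). The bound is attained by the star {A : i ∈ A} for any fixed i ∈ [n]. Here C(350−1, 7−1) = C(349, 6) = 2403561758956.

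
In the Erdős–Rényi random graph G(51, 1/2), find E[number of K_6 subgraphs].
E[# K_6] = C(51, 6) · (1/2)^C(6, 2) = 18009460 / 2^15 = 4502365/8192 ≈ 549.605103

For each 6-subset S of vertices (there are C(51, 6) = 18009460 such S), let X_S = 1 if S induces a K_6 (all C(6, 2) = 15 edges present). Then P(X_S = 1) = (1/2)^15 = 1/32768. By linearity of expectation, E[# K_6] = C(51, 6) · (1/2)^15 = 18009460 / 32768 = 4502365/8192 ≈ 549.605103.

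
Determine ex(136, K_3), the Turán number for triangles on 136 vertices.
ex(136, K_3) = ⌊136^2/4⌋ = 4624

Mantel (1907): a triangle-free graph on n vertices has at most ⌊n^2/4⌋ edges, with equality for the complete bipartite graph K_{⌊n/2⌋, ⌈n/2⌉}. For n = 136: ⌊136^2/4⌋ = ⌊18496/4⌋ = 4624. The extremal graph is K_{68, 68}, which has 68·68 = 4624 edges.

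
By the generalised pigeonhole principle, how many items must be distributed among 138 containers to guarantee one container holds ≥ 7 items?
n = (7 − 1)·138 + 1 = 829

By the generalised pigeonhole principle, to guarantee some box contains ≥ r objects we need more than (r − 1) · k objects total. Threshold: n = (r − 1) · k + 1. With r = 7 and k = 138: n = 6 · 138 + 1 = 828 + 1 = 829. For n = 828 = 6 · 138, we can put exactly 6 objects in every box, avoiding 7 in any single one — so 829 is tight.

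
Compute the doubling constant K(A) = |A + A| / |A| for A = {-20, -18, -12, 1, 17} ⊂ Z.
K = |A + A| / |A| = 15/5 = 3

Enumerate A + A = {a + b : a, b ∈ A}. With |A| = 5, there are |A|^2 = 25 ordered sum pairs; collecting distinct values, A + A = {-40, -38, -36, -32, -30, -24, -19, -17, -11, -3, -1, 2, 5, 18, 34}, so |A + A| = 15. Thus K = 15/5 = 3. For comparison, the minimum possible |A + A| over all 5-element sets is 2·5 − 1 = 9 (so min K = 9/5), attained only by arithmetic progressions.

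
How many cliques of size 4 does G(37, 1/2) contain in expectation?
E[# K_4] = C(37, 4) · (1/2)^C(4, 2) = 66045 / 2^6 = 1031.953125

For each 4-subset S of vertices (there are C(37, 4) = 66045 such S), let X_S = 1 if S induces a K_4 (all C(4, 2) = 6 edges present). Then P(X_S = 1) = (1/2)^6 = 1/64. By linearity of expectation, E[# K_4] = C(37, 4) · (1/2)^6 = 66045 / 64 = 1031.953125.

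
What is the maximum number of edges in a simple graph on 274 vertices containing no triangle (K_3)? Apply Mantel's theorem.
ex(274, K_3) = ⌊274^2/4⌋ = 18769

Mantel (1907): a triangle-free graph on n vertices has at most ⌊n^2/4⌋ edges, with equality for the complete bipartite graph K_{⌊n/2⌋, ⌈n/2⌉}. For n = 274: ⌊274^2/4⌋ = ⌊75076/4⌋ = 18769. The extremal graph is K_{137, 137}, which has 137·137 = 18769 edges.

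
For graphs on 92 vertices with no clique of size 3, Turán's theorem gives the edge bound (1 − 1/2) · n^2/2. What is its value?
Turán density bound = (1/2) · 92^2/2 = 2116

Turán's theorem: ex(n, K_{r+1}) is achieved by the complete r-partite Turán graph T(n, r) with parts as balanced as possible, and is at most (1 − 1/r) · n^2/2. For r = 2, n = 92: the density bound is (1/2) · 8464/2 = 2116. Since 2 ∣ 92, the Turán graph T(92, 2) has parts of equal size 46, and its edge count e(T(92, 2)) = 2116 attains the density bound exactly.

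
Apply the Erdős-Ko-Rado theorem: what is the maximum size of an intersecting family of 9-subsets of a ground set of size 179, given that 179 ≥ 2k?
max |F| = C(178, 8) = 21308033477610

Erdős-Ko-Rado (1961): when n ≥ 2k, max |F| = C(n−1, k−1). The bound is attained by the star {A : i ∈ A} for any fixed i ∈ [n]. Here C(179−1, 9−1) = C(178, 8) = 21308033477610.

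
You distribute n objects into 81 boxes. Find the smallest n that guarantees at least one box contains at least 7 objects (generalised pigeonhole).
n = (7 − 1)·81 + 1 = 487

By the generalised pigeonhole principle, to guarantee some box contains ≥ r objects we need more than (r − 1) · k objects total. Threshold: n = (r − 1) · k + 1. With r = 7 and k = 81: n = 6 · 81 + 1 = 486 + 1 = 487. For n = 486 = 6 · 81, we can put exactly 6 objects in every box, avoiding 7 in any single one — so 487 is tight.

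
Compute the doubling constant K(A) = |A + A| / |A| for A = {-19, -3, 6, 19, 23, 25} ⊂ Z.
K = |A + A| / |A| = 21/6 = 7/2

Enumerate A + A = {a + b : a, b ∈ A}. With |A| = 6, there are |A|^2 = 36 ordered sum pairs; collecting distinct values, A + A = {-38, -22, -13, -6, 0, 3, 4, 6, 12, 16, 20, 22, 25, 29, 31, 38, 42, 44, 46, 48, 50}, so |A + A| = 21. Thus K = 21/6 = 7/2. For comparison, the minimum possible |A + A| over all 6-element sets is 2·6 − 1 = 11 (so min K = 11/6), attained only by arithmetic progressions.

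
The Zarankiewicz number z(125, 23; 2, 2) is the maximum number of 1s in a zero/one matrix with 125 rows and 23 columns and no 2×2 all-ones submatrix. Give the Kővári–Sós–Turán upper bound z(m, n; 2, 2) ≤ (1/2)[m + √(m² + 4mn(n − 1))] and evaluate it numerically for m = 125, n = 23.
z(125, 23; 2, 2) ≤ (1/2)[125 + √(125² + 4·125·23·22)] = (1/2)[125 + √268625] = 321.6452

Kővári–Sós–Turán: let r_1, ..., r_125 be the row sums and z = Σ r_i the total number of 1s. Each pair of columns can share at most one row with both entries 1 (else a 2×2 all-ones block appears), so Σ_i C(r_i, 2) ≤ C(23, 2) = 253. By convexity Σ_i C(r_i, 2) ≥ 125·C(z/125, 2) = z(z − 125)/(2·125), giving z² − 125z − 125·23·22 ≤ 0 and hence z ≤ (1/2)[125 + √(15625 + 4·63250)] = (1/2)[125 + √268625] ≈ (1/2)(125 + 518.2905) = 321.6452.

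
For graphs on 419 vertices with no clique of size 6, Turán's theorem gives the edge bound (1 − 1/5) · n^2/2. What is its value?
Turán density bound = (4/5) · 419^2/2 = 351122/5 ≈ 70224.4

Turán's theorem: ex(n, K_{r+1}) is achieved by the complete r-partite Turán graph T(n, r) with parts as balanced as possible, and is at most (1 − 1/r) · n^2/2. For r = 5, n = 419: the density bound is (4/5) · 175561/2 = 351122/5 ≈ 70224.4. The integer-valued extremum is e(T(419, 5)) = 70224, which is strictly less than the density bound 351122/5 since 5 ∤ 419 (the parts of T(419, 5) cannot all be equal).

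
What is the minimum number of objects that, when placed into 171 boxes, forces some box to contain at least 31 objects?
n = (31 − 1)·171 + 1 = 5131

By the generalised pigeonhole principle, to guarantee some box contains ≥ r objects we need more than (r − 1) · k objects total. Threshold: n = (r − 1) · k + 1. With r = 31 and k = 171: n = 30 · 171 + 1 = 5130 + 1 = 5131. For n = 5130 = 30 · 171, we can put exactly 30 objects in every box, avoiding 31 in any single one — so 5131 is tight.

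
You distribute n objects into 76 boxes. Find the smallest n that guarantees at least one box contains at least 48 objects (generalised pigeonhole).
n = (48 − 1)·76 + 1 = 3573

By the generalised pigeonhole principle, to guarantee some box contains ≥ r objects we need more than (r − 1) · k objects total. Threshold: n = (r − 1) · k + 1. With r = 48 and k = 76: n = 47 · 76 + 1 = 3572 + 1 = 3573. For n = 3572 = 47 · 76, we can put exactly 47 objects in every box, avoiding 48 in any single one — so 3573 is tight.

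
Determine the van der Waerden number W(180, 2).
W(180, 2) = 180 + 1 = 181

A 2-term AP is any pair of integers, so a monochromatic 2-AP exists iff some colour is used at least twice. With 180 colours, the colouring i ↦ i on {1, ..., 180} uses each colour once, avoiding any monochromatic pair, so W(180, 2) > 180. For {1, ..., 181}, pigeonhole forces two integers of the same colour, which form a monochromatic 2-AP. Hence W(180, 2) = 181.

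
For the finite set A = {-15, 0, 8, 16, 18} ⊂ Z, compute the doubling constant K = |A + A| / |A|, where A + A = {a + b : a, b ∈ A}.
K = |A + A| / |A| = 14/5

Enumerate A + A = {a + b : a, b ∈ A}. With |A| = 5, there are |A|^2 = 25 ordered sum pairs; collecting distinct values, A + A = {-30, -15, -7, 0, 1, 3, 8, 16, 18, 24, 26, 32, 34, 36}, so |A + A| = 14. Thus K = 14/5. For comparison, the minimum possible |A + A| over all 5-element sets is 2·5 − 1 = 9 (so min K = 9/5), attained only by arithmetic progressions.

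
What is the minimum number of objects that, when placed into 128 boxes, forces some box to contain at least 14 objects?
n = (14 − 1)·128 + 1 = 1665

By the generalised pigeonhole principle, to guarantee some box contains ≥ r objects we need more than (r − 1) · k objects total. Threshold: n = (r − 1) · k + 1. With r = 14 and k = 128: n = 13 · 128 + 1 = 1664 + 1 = 1665. For n = 1664 = 13 · 128, we can put exactly 13 objects in every box, avoiding 14 in any single one — so 1665 is tight.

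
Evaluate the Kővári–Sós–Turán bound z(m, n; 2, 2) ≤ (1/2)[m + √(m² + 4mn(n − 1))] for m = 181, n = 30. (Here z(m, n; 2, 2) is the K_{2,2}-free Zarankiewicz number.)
z(181, 30; 2, 2) ≤ (1/2)[181 + √(181² + 4·181·30·29)] = (1/2)[181 + √662641] = 497.5138

Kővári–Sós–Turán: let r_1, ..., r_181 be the row sums and z = Σ r_i the total number of 1s. Each pair of columns can share at most one row with both entries 1 (else a 2×2 all-ones block appears), so Σ_i C(r_i, 2) ≤ C(30, 2) = 435. By convexity Σ_i C(r_i, 2) ≥ 181·C(z/181, 2) = z(z − 181)/(2·181), giving z² − 181z − 181·30·29 ≤ 0 and hence z ≤ (1/2)[181 + √(32761 + 4·157470)] = (1/2)[181 + √662641] ≈ (1/2)(181 + 814.0276) = 497.5138.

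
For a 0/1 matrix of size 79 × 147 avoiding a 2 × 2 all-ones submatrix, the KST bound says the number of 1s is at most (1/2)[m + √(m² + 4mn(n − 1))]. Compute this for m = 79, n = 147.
z(79, 147; 2, 2) ≤ (1/2)[79 + √(79² + 4·79·147·146)] = (1/2)[79 + √6788233] = 1342.2119

Kővári–Sós–Turán: let r_1, ..., r_79 be the row sums and z = Σ r_i the total number of 1s. Each pair of columns can share at most one row with both entries 1 (else a 2×2 all-ones block appears), so Σ_i C(r_i, 2) ≤ C(147, 2) = 10731. By convexity Σ_i C(r_i, 2) ≥ 79·C(z/79, 2) = z(z − 79)/(2·79), giving z² − 79z − 79·147·146 ≤ 0 and hence z ≤ (1/2)[79 + √(6241 + 4·1695498)] = (1/2)[79 + √6788233] ≈ (1/2)(79 + 2605.4238) = 1342.2119.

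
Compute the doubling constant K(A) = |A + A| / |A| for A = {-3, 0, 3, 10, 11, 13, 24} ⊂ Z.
K = |A + A| / |A| = 23/7

Enumerate A + A = {a + b : a, b ∈ A}. With |A| = 7, there are |A|^2 = 49 ordered sum pairs; collecting distinct values, A + A = {-6, -3, 0, 3, 6, 7, 8, 10, 11, 13, 14, 16, 20, 21, 22, 23, 24, 26, 27, 34, 35, 37, 48}, so |A + A| = 23. Thus K = 23/7. For comparison, the minimum possible |A + A| over all 7-element sets is 2·7 − 1 = 13 (so min K = 13/7), attained only by arithmetic progressions.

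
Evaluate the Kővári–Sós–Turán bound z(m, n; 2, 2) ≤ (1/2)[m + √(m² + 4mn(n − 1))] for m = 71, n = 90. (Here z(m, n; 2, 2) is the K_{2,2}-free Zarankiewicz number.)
z(71, 90; 2, 2) ≤ (1/2)[71 + √(71² + 4·71·90·89)] = (1/2)[71 + √2279881] = 790.4637

Kővári–Sós–Turán: let r_1, ..., r_71 be the row sums and z = Σ r_i the total number of 1s. Each pair of columns can share at most one row with both entries 1 (else a 2×2 all-ones block appears), so Σ_i C(r_i, 2) ≤ C(90, 2) = 4005. By convexity Σ_i C(r_i, 2) ≥ 71·C(z/71, 2) = z(z − 71)/(2·71), giving z² − 71z − 71·90·89 ≤ 0 and hence z ≤ (1/2)[71 + √(5041 + 4·568710)] = (1/2)[71 + √2279881] ≈ (1/2)(71 + 1509.9275) = 790.4637.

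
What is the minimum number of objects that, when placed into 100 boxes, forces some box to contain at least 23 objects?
n = (23 − 1)·100 + 1 = 2201

By the generalised pigeonhole principle, to guarantee some box contains ≥ r objects we need more than (r − 1) · k objects total. Threshold: n = (r − 1) · k + 1. With r = 23 and k = 100: n = 22 · 100 + 1 = 2200 + 1 = 2201. For n = 2200 = 22 · 100, we can put exactly 22 objects in every box, avoiding 23 in any single one — so 2201 is tight.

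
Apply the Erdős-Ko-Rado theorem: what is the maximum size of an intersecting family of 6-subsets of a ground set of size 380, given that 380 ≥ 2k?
max |F| = C(379, 5) = 63461484450

Erdős-Ko-Rado (1961): when n ≥ 2k, max |F| = C(n−1, k−1). The bound is attained by the star {A : i ∈ A} for any fixed i ∈ [n]. Here C(380−1, 6−1) = C(379, 5) = 63461484450.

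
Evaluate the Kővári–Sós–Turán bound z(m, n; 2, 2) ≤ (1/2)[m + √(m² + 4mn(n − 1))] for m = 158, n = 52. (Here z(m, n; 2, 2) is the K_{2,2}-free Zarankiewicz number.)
z(158, 52; 2, 2) ≤ (1/2)[158 + √(158² + 4·158·52·51)] = (1/2)[158 + √1701028] = 731.1173

Kővári–Sós–Turán: let r_1, ..., r_158 be the row sums and z = Σ r_i the total number of 1s. Each pair of columns can share at most one row with both entries 1 (else a 2×2 all-ones block appears), so Σ_i C(r_i, 2) ≤ C(52, 2) = 1326. By convexity Σ_i C(r_i, 2) ≥ 158·C(z/158, 2) = z(z − 158)/(2·158), giving z² − 158z − 158·52·51 ≤ 0 and hence z ≤ (1/2)[158 + √(24964 + 4·419016)] = (1/2)[158 + √1701028] ≈ (1/2)(158 + 1304.2346) = 731.1173.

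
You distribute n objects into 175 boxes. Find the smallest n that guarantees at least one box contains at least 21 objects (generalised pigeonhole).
n = (21 − 1)·175 + 1 = 3501

By the generalised pigeonhole principle, to guarantee some box contains ≥ r objects we need more than (r − 1) · k objects total. Threshold: n = (r − 1) · k + 1. With r = 21 and k = 175: n = 20 · 175 + 1 = 3500 + 1 = 3501. For n = 3500 = 20 · 175, we can put exactly 20 objects in every box, avoiding 21 in any single one — so 3501 is tight.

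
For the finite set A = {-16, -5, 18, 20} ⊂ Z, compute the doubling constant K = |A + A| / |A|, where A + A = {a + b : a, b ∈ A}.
K = |A + A| / |A| = 10/4 = 5/2

Enumerate A + A = {a + b : a, b ∈ A}. With |A| = 4, there are |A|^2 = 16 ordered sum pairs; collecting distinct values, A + A = {-32, -21, -10, 2, 4, 13, 15, 36, 38, 40}, so |A + A| = 10. Thus K = 10/4 = 5/2. For comparison, the minimum possible |A + A| over all 4-element sets is 2·4 − 1 = 7 (so min K = 7/4), attained only by arithmetic progressions.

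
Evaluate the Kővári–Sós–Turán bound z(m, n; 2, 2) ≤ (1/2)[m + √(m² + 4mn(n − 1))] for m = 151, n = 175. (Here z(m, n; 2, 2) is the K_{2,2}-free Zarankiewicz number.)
z(151, 175; 2, 2) ≤ (1/2)[151 + √(151² + 4·151·175·174)] = (1/2)[151 + √18414601] = 2221.1119

Kővári–Sós–Turán: let r_1, ..., r_151 be the row sums and z = Σ r_i the total number of 1s. Each pair of columns can share at most one row with both entries 1 (else a 2×2 all-ones block appears), so Σ_i C(r_i, 2) ≤ C(175, 2) = 15225. By convexity Σ_i C(r_i, 2) ≥ 151·C(z/151, 2) = z(z − 151)/(2·151), giving z² − 151z − 151·175·174 ≤ 0 and hence z ≤ (1/2)[151 + √(22801 + 4·4597950)] = (1/2)[151 + √18414601] ≈ (1/2)(151 + 4291.2237) = 2221.1119.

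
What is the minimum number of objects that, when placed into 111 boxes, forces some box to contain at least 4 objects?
n = (4 − 1)·111 + 1 = 334

By the generalised pigeonhole principle, to guarantee some box contains ≥ r objects we need more than (r − 1) · k objects total. Threshold: n = (r − 1) · k + 1. With r = 4 and k = 111: n = 3 · 111 + 1 = 333 + 1 = 334. For n = 333 = 3 · 111, we can put exactly 3 objects in every box, avoiding 4 in any single one — so 334 is tight.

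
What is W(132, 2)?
W(132, 2) = 132 + 1 = 133

A 2-term AP is any pair of integers, so a monochromatic 2-AP exists iff some colour is used at least twice. With 132 colours, the colouring i ↦ i on {1, ..., 132} uses each colour once, avoiding any monochromatic pair, so W(132, 2) > 132. For {1, ..., 133}, pigeonhole forces two integers of the same colour, which form a monochromatic 2-AP. Hence W(132, 2) = 133.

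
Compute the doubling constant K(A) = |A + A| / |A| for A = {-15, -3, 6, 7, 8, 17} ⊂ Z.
K = |A + A| / |A| = 19/6

Enumerate A + A = {a + b : a, b ∈ A}. With |A| = 6, there are |A|^2 = 36 ordered sum pairs; collecting distinct values, A + A = {-30, -18, -9, -8, -7, -6, 2, 3, 4, 5, 12, 13, 14, 15, 16, 23, 24, 25, 34}, so |A + A| = 19. Thus K = 19/6. For comparison, the minimum possible |A + A| over all 6-element sets is 2·6 − 1 = 11 (so min K = 11/6), attained only by arithmetic progressions.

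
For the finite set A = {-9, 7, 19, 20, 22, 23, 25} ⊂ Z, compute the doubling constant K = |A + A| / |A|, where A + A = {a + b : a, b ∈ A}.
K = |A + A| / |A| = 24/7

Enumerate A + A = {a + b : a, b ∈ A}. With |A| = 7, there are |A|^2 = 49 ordered sum pairs; collecting distinct values, A + A = {-18, -2, 10, 11, 13, 14, 16, 26, 27, 29, 30, 32, 38, 39, 40, 41, 42, 43, 44, 45, 46, 47, 48, 50}, so |A + A| = 24. Thus K = 24/7. For comparison, the minimum possible |A + A| over all 7-element sets is 2·7 − 1 = 13 (so min K = 13/7), attained only by arithmetic progressions.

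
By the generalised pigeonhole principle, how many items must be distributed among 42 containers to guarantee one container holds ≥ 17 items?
n = (17 − 1)·42 + 1 = 673

By the generalised pigeonhole principle, to guarantee some box contains ≥ r objects we need more than (r − 1) · k objects total. Threshold: n = (r − 1) · k + 1. With r = 17 and k = 42: n = 16 · 42 + 1 = 672 + 1 = 673. For n = 672 = 16 · 42, we can put exactly 16 objects in every box, avoiding 17 in any single one — so 673 is tight.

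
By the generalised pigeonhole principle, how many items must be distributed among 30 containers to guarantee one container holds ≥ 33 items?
n = (33 − 1)·30 + 1 = 961

By the generalised pigeonhole principle, to guarantee some box contains ≥ r objects we need more than (r − 1) · k objects total. Threshold: n = (r − 1) · k + 1. With r = 33 and k = 30: n = 32 · 30 + 1 = 960 + 1 = 961. For n = 960 = 32 · 30, we can put exactly 32 objects in every box, avoiding 33 in any single one — so 961 is tight.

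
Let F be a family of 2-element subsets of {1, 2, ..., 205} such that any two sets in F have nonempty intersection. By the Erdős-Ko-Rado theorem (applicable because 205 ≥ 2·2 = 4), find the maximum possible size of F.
max |F| = C(204, 1) = 204

The Erdős-Ko-Rado theorem states: for n ≥ 2k, an intersecting family of k-subsets of an n-element set has size at most C(n − 1, k − 1), with equality for 'star' families {A ⊆ [n] : |A| = k, i ∈ A} (fix an element i). For n = 205, k = 2: C(204, 1) = 204.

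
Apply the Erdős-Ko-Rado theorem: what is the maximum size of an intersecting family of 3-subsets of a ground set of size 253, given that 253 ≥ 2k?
max |F| = C(252, 2) = 31626

Erdős-Ko-Rado (1961): when n ≥ 2k, max |F| = C(n−1, k−1). The bound is attained by the star {A : i ∈ A} for any fixed i ∈ [n]. Here C(253−1, 3−1) = C(252, 2) = 31626.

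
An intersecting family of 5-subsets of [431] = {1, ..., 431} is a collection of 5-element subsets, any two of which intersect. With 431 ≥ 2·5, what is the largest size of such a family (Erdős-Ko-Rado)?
max |F| = C(430, 4) = 1404708305

The Erdős-Ko-Rado theorem states: for n ≥ 2k, an intersecting family of k-subsets of an n-element set has size at most C(n − 1, k − 1), with equality for 'star' families {A ⊆ [n] : |A| = k, i ∈ A} (fix an element i). For n = 431, k = 5: C(430, 4) = 1404708305.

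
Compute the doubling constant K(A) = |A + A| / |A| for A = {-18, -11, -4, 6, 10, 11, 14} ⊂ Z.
K = |A + A| / |A| = 25/7

Enumerate A + A = {a + b : a, b ∈ A}. With |A| = 7, there are |A|^2 = 49 ordered sum pairs; collecting distinct values, A + A = {-36, -29, -22, -15, -12, -8, -7, -5, -4, -1, 0, 2, 3, 6, 7, 10, 12, 16, 17, 20, 21, 22, 24, 25, 28}, so |A + A| = 25. Thus K = 25/7. For comparison, the minimum possible |A + A| over all 7-element sets is 2·7 − 1 = 13 (so min K = 13/7), attained only by arithmetic progressions.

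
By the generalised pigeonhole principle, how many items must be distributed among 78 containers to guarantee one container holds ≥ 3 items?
n = (3 − 1)·78 + 1 = 157

By the generalised pigeonhole principle, to guarantee some box contains ≥ r objects we need more than (r − 1) · k objects total. Threshold: n = (r − 1) · k + 1. With r = 3 and k = 78: n = 2 · 78 + 1 = 156 + 1 = 157. For n = 156 = 2 · 78, we can put exactly 2 objects in every box, avoiding 3 in any single one — so 157 is tight.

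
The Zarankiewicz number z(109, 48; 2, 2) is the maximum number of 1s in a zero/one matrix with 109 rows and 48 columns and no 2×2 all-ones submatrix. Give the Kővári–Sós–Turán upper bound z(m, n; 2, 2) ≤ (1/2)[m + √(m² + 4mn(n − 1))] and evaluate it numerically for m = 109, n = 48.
z(109, 48; 2, 2) ≤ (1/2)[109 + √(109² + 4·109·48·47)] = (1/2)[109 + √995497] = 553.373

Kővári–Sós–Turán: let r_1, ..., r_109 be the row sums and z = Σ r_i the total number of 1s. Each pair of columns can share at most one row with both entries 1 (else a 2×2 all-ones block appears), so Σ_i C(r_i, 2) ≤ C(48, 2) = 1128. By convexity Σ_i C(r_i, 2) ≥ 109·C(z/109, 2) = z(z − 109)/(2·109), giving z² − 109z − 109·48·47 ≤ 0 and hence z ≤ (1/2)[109 + √(11881 + 4·245904)] = (1/2)[109 + √995497] ≈ (1/2)(109 + 997.746) = 553.373.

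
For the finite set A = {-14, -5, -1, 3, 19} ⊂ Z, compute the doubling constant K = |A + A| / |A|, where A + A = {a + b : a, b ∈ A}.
K = |A + A| / |A| = 14/5

Enumerate A + A = {a + b : a, b ∈ A}. With |A| = 5, there are |A|^2 = 25 ordered sum pairs; collecting distinct values, A + A = {-28, -19, -15, -11, -10, -6, -2, 2, 5, 6, 14, 18, 22, 38}, so |A + A| = 14. Thus K = 14/5. For comparison, the minimum possible |A + A| over all 5-element sets is 2·5 − 1 = 9 (so min K = 9/5), attained only by arithmetic progressions.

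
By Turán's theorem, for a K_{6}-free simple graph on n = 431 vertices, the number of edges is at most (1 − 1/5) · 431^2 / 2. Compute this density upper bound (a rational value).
Turán density bound = (4/5) · 431^2/2 = 371522/5 ≈ 74304.4

Turán's theorem: ex(n, K_{r+1}) is achieved by the complete r-partite Turán graph T(n, r) with parts as balanced as possible, and is at most (1 − 1/r) · n^2/2. For r = 5, n = 431: the density bound is (4/5) · 185761/2 = 371522/5 ≈ 74304.4. The integer-valued extremum is e(T(431, 5)) = 74304, which is strictly less than the density bound 371522/5 since 5 ∤ 431 (the parts of T(431, 5) cannot all be equal).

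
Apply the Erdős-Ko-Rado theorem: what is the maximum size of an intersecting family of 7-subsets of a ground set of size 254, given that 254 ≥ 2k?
max |F| = C(253, 6) = 343125759900

Erdős-Ko-Rado (1961): when n ≥ 2k, max |F| = C(n−1, k−1). The bound is attained by the star {A : i ∈ A} for any fixed i ∈ [n]. Here C(254−1, 7−1) = C(253, 6) = 343125759900.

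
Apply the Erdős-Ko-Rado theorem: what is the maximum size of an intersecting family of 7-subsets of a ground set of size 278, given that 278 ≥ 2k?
max |F| = C(277, 6) = 594115882360

The Erdős-Ko-Rado theorem states: for n ≥ 2k, an intersecting family of k-subsets of an n-element set has size at most C(n − 1, k − 1), with equality for 'star' families {A ⊆ [n] : |A| = k, i ∈ A} (fix an element i). For n = 278, k = 7: C(277, 6) = 594115882360.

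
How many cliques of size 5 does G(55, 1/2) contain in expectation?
E[# K_5] = C(55, 5) · (1/2)^C(5, 2) = 3478761 / 2^10 ≈ 3397.227539

For each 5-subset S of vertices (there are C(55, 5) = 3478761 such S), let X_S = 1 if S induces a K_5 (all C(5, 2) = 10 edges present). Then P(X_S = 1) = (1/2)^10 = 1/1024. By linearity of expectation, E[# K_5] = C(55, 5) · (1/2)^10 = 3478761 / 1024 ≈ 3397.227539.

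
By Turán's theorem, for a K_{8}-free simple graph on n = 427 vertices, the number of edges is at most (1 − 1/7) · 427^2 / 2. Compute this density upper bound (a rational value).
Turán density bound = (6/7) · 427^2/2 = 78141

Turán's theorem: ex(n, K_{r+1}) is achieved by the complete r-partite Turán graph T(n, r) with parts as balanced as possible, and is at most (1 − 1/r) · n^2/2. For r = 7, n = 427: the density bound is (6/7) · 182329/2 = 78141. Since 7 ∣ 427, the Turán graph T(427, 7) has parts of equal size 61, and its edge count e(T(427, 7)) = 78141 attains the density bound exactly.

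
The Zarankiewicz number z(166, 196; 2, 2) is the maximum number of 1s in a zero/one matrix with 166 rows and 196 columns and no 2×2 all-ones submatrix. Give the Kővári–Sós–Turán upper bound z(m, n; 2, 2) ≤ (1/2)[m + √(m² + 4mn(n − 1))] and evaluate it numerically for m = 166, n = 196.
z(166, 196; 2, 2) ≤ (1/2)[166 + √(166² + 4·166·196·195)] = (1/2)[166 + √25405636] = 2603.2002

Kővári–Sós–Turán: let r_1, ..., r_166 be the row sums and z = Σ r_i the total number of 1s. Each pair of columns can share at most one row with both entries 1 (else a 2×2 all-ones block appears), so Σ_i C(r_i, 2) ≤ C(196, 2) = 19110. By convexity Σ_i C(r_i, 2) ≥ 166·C(z/166, 2) = z(z − 166)/(2·166), giving z² − 166z − 166·196·195 ≤ 0 and hence z ≤ (1/2)[166 + √(27556 + 4·6344520)] = (1/2)[166 + √25405636] ≈ (1/2)(166 + 5040.4004) = 2603.2002.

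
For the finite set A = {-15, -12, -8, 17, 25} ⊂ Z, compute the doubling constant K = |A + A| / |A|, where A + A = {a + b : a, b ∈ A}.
K = |A + A| / |A| = 15/5 = 3

Enumerate A + A = {a + b : a, b ∈ A}. With |A| = 5, there are |A|^2 = 25 ordered sum pairs; collecting distinct values, A + A = {-30, -27, -24, -23, -20, -16, 2, 5, 9, 10, 13, 17, 34, 42, 50}, so |A + A| = 15. Thus K = 15/5 = 3. For comparison, the minimum possible |A + A| over all 5-element sets is 2·5 − 1 = 9 (so min K = 9/5), attained only by arithmetic progressions.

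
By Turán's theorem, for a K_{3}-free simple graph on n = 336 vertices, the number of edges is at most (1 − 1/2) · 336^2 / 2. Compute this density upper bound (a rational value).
Turán density bound = (1/2) · 336^2/2 = 28224

Turán's theorem: ex(n, K_{r+1}) is achieved by the complete r-partite Turán graph T(n, r) with parts as balanced as possible, and is at most (1 − 1/r) · n^2/2. For r = 2, n = 336: the density bound is (1/2) · 112896/2 = 28224. Since 2 ∣ 336, the Turán graph T(336, 2) has parts of equal size 168, and its edge count e(T(336, 2)) = 28224 attains the density bound exactly.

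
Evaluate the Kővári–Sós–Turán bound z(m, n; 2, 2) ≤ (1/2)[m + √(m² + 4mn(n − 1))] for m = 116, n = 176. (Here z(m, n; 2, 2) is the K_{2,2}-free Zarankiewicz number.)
z(116, 176; 2, 2) ≤ (1/2)[116 + √(116² + 4·116·176·175)] = (1/2)[116 + √14304656] = 1949.0748

Kővári–Sós–Turán: let r_1, ..., r_116 be the row sums and z = Σ r_i the total number of 1s. Each pair of columns can share at most one row with both entries 1 (else a 2×2 all-ones block appears), so Σ_i C(r_i, 2) ≤ C(176, 2) = 15400. By convexity Σ_i C(r_i, 2) ≥ 116·C(z/116, 2) = z(z − 116)/(2·116), giving z² − 116z − 116·176·175 ≤ 0 and hence z ≤ (1/2)[116 + √(13456 + 4·3572800)] = (1/2)[116 + √14304656] ≈ (1/2)(116 + 3782.1497) = 1949.0748.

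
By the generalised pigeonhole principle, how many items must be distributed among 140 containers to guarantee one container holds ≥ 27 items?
n = (27 − 1)·140 + 1 = 3641

By the generalised pigeonhole principle, to guarantee some box contains ≥ r objects we need more than (r − 1) · k objects total. Threshold: n = (r − 1) · k + 1. With r = 27 and k = 140: n = 26 · 140 + 1 = 3640 + 1 = 3641. For n = 3640 = 26 · 140, we can put exactly 26 objects in every box, avoiding 27 in any single one — so 3641 is tight.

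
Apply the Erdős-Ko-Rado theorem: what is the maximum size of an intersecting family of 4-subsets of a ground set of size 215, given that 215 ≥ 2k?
max |F| = C(214, 3) = 1610564

Erdős-Ko-Rado (1961): when n ≥ 2k, max |F| = C(n−1, k−1). The bound is attained by the star {A : i ∈ A} for any fixed i ∈ [n]. Here C(215−1, 4−1) = C(214, 3) = 1610564.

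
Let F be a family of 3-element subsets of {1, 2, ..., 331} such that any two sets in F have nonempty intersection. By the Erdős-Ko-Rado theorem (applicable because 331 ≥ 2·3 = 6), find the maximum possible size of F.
max |F| = C(330, 2) = 54285

The Erdős-Ko-Rado theorem states: for n ≥ 2k, an intersecting family of k-subsets of an n-element set has size at most C(n − 1, k − 1), with equality for 'star' families {A ⊆ [n] : |A| = k, i ∈ A} (fix an element i). For n = 331, k = 3: C(330, 2) = 54285.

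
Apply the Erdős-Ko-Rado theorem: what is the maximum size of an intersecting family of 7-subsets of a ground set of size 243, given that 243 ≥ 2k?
max |F| = C(242, 6) = 262080288316

Erdős-Ko-Rado (1961): when n ≥ 2k, max |F| = C(n−1, k−1). The bound is attained by the star {A : i ∈ A} for any fixed i ∈ [n]. Here C(243−1, 7−1) = C(242, 6) = 262080288316.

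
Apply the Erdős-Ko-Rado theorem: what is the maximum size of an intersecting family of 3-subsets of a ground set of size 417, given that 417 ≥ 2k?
max |F| = C(416, 2) = 86320

The Erdős-Ko-Rado theorem states: for n ≥ 2k, an intersecting family of k-subsets of an n-element set has size at most C(n − 1, k − 1), with equality for 'star' families {A ⊆ [n] : |A| = k, i ∈ A} (fix an element i). For n = 417, k = 3: C(416, 2) = 86320.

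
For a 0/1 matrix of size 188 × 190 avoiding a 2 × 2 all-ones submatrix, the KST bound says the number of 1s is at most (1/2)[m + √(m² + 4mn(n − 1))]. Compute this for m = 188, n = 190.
z(188, 190; 2, 2) ≤ (1/2)[188 + √(188² + 4·188·190·189)] = (1/2)[188 + √27039664] = 2693.9838

Kővári–Sós–Turán: let r_1, ..., r_188 be the row sums and z = Σ r_i the total number of 1s. Each pair of columns can share at most one row with both entries 1 (else a 2×2 all-ones block appears), so Σ_i C(r_i, 2) ≤ C(190, 2) = 17955. By convexity Σ_i C(r_i, 2) ≥ 188·C(z/188, 2) = z(z − 188)/(2·188), giving z² − 188z − 188·190·189 ≤ 0 and hence z ≤ (1/2)[188 + √(35344 + 4·6751080)] = (1/2)[188 + √27039664] ≈ (1/2)(188 + 5199.9677) = 2693.9838.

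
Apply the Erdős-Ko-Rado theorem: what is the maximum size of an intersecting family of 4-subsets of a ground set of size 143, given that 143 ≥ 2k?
max |F| = C(142, 3) = 467180

Erdős-Ko-Rado (1961): when n ≥ 2k, max |F| = C(n−1, k−1). The bound is attained by the star {A : i ∈ A} for any fixed i ∈ [n]. Here C(143−1, 4−1) = C(142, 3) = 467180.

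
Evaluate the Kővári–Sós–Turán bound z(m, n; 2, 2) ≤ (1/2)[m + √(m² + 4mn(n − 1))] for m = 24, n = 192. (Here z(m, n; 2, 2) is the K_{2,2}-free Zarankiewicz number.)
z(24, 192; 2, 2) ≤ (1/2)[24 + √(24² + 4·24·192·191)] = (1/2)[24 + √3521088] = 950.2281

Kővári–Sós–Turán: let r_1, ..., r_24 be the row sums and z = Σ r_i the total number of 1s. Each pair of columns can share at most one row with both entries 1 (else a 2×2 all-ones block appears), so Σ_i C(r_i, 2) ≤ C(192, 2) = 18336. By convexity Σ_i C(r_i, 2) ≥ 24·C(z/24, 2) = z(z − 24)/(2·24), giving z² − 24z − 24·192·191 ≤ 0 and hence z ≤ (1/2)[24 + √(576 + 4·880128)] = (1/2)[24 + √3521088] ≈ (1/2)(24 + 1876.4562) = 950.2281.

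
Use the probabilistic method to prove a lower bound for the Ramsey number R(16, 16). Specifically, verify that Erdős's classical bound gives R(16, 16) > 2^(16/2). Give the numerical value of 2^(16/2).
2^(16/2) = 256; so R(16, 16) > 256

Colour each edge of K_n uniformly at random with red/blue. The expected number of monochromatic K_16 is C(n, 16) · 2 · 2^(−C(16,2)). If C(n, 16) · 2^(1 − C(16,2)) < 1, then with positive probability no monochromatic K_16 exists, so R(16, 16) > n. The standard estimate C(n, 16) ≤ n^16/16! shows this inequality holds whenever n ≤ 2^(16/2) (since 16! · 2^(C(16,2) − 1) > 2^(16^2/2) ≥ n^16). Hence R(16, 16) > 2^(16/2) = 256.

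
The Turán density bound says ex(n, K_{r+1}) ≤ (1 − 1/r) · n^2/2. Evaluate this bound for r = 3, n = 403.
Turán density bound = (2/3) · 403^2/2 = 162409/3 ≈ 54136.3333

Turán's theorem: ex(n, K_{r+1}) is achieved by the complete r-partite Turán graph T(n, r) with parts as balanced as possible, and is at most (1 − 1/r) · n^2/2. For r = 3, n = 403: the density bound is (2/3) · 162409/2 = 162409/3 ≈ 54136.3333. The integer-valued extremum is e(T(403, 3)) = 54136, which is strictly less than the density bound 162409/3 since 3 ∤ 403 (the parts of T(403, 3) cannot all be equal).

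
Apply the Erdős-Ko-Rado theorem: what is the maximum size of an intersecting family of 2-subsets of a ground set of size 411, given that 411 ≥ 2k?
max |F| = C(410, 1) = 410

The Erdős-Ko-Rado theorem states: for n ≥ 2k, an intersecting family of k-subsets of an n-element set has size at most C(n − 1, k − 1), with equality for 'star' families {A ⊆ [n] : |A| = k, i ∈ A} (fix an element i). For n = 411, k = 2: C(410, 1) = 410.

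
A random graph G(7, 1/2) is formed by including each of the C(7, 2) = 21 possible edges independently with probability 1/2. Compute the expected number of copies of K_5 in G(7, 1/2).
E[# K_5] = C(7, 5) · (1/2)^C(5, 2) = 21 / 2^10 ≈ 0.020508

For each 5-subset S of vertices (there are C(7, 5) = 21 such S), let X_S = 1 if S induces a K_5 (all C(5, 2) = 10 edges present). Then P(X_S = 1) = (1/2)^10 = 1/1024. By linearity of expectation, E[# K_5] = C(7, 5) · (1/2)^10 = 21 / 1024 ≈ 0.020508.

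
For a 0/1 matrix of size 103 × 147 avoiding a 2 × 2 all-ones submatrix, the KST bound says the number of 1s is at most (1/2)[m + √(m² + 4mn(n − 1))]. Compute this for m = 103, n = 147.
z(103, 147; 2, 2) ≤ (1/2)[103 + √(103² + 4·103·147·146)] = (1/2)[103 + √8852953] = 1539.1956

Kővári–Sós–Turán: let r_1, ..., r_103 be the row sums and z = Σ r_i the total number of 1s. Each pair of columns can share at most one row with both entries 1 (else a 2×2 all-ones block appears), so Σ_i C(r_i, 2) ≤ C(147, 2) = 10731. By convexity Σ_i C(r_i, 2) ≥ 103·C(z/103, 2) = z(z − 103)/(2·103), giving z² − 103z − 103·147·146 ≤ 0 and hence z ≤ (1/2)[103 + √(10609 + 4·2210586)] = (1/2)[103 + √8852953] ≈ (1/2)(103 + 2975.3912) = 1539.1956.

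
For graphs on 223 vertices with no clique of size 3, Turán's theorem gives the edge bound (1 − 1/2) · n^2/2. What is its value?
Turán density bound = (1/2) · 223^2/2 = 49729/4 ≈ 12432.25

Turán's theorem: ex(n, K_{r+1}) is achieved by the complete r-partite Turán graph T(n, r) with parts as balanced as possible, and is at most (1 − 1/r) · n^2/2. For r = 2, n = 223: the density bound is (1/2) · 49729/2 = 49729/4 ≈ 12432.25. The integer-valued extremum is e(T(223, 2)) = 12432, which is strictly less than the density bound 49729/4 since 2 ∤ 223 (the parts of T(223, 2) cannot all be equal).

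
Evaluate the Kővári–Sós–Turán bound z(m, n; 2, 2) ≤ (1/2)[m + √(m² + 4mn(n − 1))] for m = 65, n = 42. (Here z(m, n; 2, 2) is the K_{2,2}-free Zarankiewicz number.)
z(65, 42; 2, 2) ≤ (1/2)[65 + √(65² + 4·65·42·41)] = (1/2)[65 + √451945] = 368.6343

Kővári–Sós–Turán: let r_1, ..., r_65 be the row sums and z = Σ r_i the total number of 1s. Each pair of columns can share at most one row with both entries 1 (else a 2×2 all-ones block appears), so Σ_i C(r_i, 2) ≤ C(42, 2) = 861. By convexity Σ_i C(r_i, 2) ≥ 65·C(z/65, 2) = z(z − 65)/(2·65), giving z² − 65z − 65·42·41 ≤ 0 and hence z ≤ (1/2)[65 + √(4225 + 4·111930)] = (1/2)[65 + √451945] ≈ (1/2)(65 + 672.2685) = 368.6343.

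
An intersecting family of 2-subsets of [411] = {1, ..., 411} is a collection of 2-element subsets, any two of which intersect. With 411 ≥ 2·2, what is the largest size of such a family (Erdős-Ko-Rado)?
max |F| = C(410, 1) = 410

Erdős-Ko-Rado (1961): when n ≥ 2k, max |F| = C(n−1, k−1). The bound is attained by the star {A : i ∈ A} for any fixed i ∈ [n]. Here C(411−1, 2−1) = C(410, 1) = 410.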